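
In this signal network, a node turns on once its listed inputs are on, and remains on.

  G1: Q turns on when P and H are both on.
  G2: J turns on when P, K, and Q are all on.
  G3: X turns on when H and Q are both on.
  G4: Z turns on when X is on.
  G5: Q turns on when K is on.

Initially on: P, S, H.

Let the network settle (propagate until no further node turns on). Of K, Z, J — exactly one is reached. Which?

Z

P and H are on, so Q turns on (G1).
H and Q are on, so X turns on (G3).
G4: X on → Z on.
J would need P, K, and Q (G2), but K never turns on. No rule produces K, and it is not given.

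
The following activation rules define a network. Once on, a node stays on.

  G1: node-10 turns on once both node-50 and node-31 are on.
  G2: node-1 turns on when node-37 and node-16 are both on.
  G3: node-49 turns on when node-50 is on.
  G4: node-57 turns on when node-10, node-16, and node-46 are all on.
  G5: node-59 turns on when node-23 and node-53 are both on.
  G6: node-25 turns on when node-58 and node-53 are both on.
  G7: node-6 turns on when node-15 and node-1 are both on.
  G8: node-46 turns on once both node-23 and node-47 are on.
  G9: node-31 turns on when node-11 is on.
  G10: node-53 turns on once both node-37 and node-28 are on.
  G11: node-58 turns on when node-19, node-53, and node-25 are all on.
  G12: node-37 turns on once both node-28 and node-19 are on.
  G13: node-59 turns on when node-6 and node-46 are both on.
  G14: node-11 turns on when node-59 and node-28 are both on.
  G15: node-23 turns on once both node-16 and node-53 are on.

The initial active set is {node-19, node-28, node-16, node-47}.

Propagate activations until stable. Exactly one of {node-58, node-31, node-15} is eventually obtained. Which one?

node-31

G12: node-28 and node-19 on → node-37 on.
node-37 and node-28 are on, so node-53 turns on (G10).
G15: node-16 and node-53 on → node-23 on.
G5: node-23 and node-53 on → node-59 on.
G14: node-59 and node-28 on → node-11 on.
G9: node-11 on → node-31 on.
No rule produces node-15, and it is not given. node-58 would need node-19, node-53, and node-25 (G11), but node-25 never turns on.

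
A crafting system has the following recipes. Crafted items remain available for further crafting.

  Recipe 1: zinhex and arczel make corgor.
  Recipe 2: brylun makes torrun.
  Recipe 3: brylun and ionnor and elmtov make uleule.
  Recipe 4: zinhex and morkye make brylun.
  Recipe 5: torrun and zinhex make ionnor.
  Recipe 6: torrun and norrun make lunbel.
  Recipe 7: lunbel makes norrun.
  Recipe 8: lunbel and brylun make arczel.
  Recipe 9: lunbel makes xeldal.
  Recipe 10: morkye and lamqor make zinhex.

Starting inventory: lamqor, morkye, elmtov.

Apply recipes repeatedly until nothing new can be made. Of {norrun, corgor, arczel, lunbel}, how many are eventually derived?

norrun would need lunbel (Recipe 7), but lunbel is never obtained.
corgor would need zinhex and arczel (Recipe 1), but arczel is never obtained.
arczel would need lunbel and brylun (Recipe 8), but lunbel is never obtained.
lunbel would need torrun and norrun (Recipe 6), but norrun is never obtained.
None of the 4 are reached.

0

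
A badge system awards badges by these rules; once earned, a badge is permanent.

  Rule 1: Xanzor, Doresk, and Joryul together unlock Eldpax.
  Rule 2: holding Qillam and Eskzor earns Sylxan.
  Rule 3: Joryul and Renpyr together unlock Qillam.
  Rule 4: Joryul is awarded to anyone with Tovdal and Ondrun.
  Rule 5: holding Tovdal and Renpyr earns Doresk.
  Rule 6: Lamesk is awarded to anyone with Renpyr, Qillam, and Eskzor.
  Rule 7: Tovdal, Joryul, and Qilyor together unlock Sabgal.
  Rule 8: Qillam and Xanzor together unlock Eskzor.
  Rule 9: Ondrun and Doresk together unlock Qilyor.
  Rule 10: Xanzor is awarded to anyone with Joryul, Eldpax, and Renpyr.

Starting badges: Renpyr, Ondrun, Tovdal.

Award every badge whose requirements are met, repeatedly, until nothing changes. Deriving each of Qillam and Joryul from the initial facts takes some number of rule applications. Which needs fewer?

Joryul: With Tovdal and Ondrun, Joryul is earned (Rule 4). [1 rule application]
Qillam: With Tovdal and Ondrun, Joryul is earned (Rule 4). With Joryul and Renpyr, Qillam is earned (Rule 3). [2 rule applications]
Joryul needs fewer.

Joryul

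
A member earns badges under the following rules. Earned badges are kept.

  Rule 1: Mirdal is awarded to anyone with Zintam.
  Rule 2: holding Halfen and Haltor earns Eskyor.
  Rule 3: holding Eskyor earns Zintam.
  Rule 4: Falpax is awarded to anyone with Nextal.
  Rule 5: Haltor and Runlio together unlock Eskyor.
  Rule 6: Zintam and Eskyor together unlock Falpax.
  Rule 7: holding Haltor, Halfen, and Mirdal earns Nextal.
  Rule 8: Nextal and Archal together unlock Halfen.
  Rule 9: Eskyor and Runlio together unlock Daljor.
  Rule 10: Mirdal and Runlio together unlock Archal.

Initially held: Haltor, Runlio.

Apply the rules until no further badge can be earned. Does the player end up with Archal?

Yes

With Haltor and Runlio, Eskyor is earned (Rule 5).
With Eskyor, Zintam is earned (Rule 3).
With Zintam, Mirdal is earned (Rule 1).
With Mirdal and Runlio, Archal is earned (Rule 10).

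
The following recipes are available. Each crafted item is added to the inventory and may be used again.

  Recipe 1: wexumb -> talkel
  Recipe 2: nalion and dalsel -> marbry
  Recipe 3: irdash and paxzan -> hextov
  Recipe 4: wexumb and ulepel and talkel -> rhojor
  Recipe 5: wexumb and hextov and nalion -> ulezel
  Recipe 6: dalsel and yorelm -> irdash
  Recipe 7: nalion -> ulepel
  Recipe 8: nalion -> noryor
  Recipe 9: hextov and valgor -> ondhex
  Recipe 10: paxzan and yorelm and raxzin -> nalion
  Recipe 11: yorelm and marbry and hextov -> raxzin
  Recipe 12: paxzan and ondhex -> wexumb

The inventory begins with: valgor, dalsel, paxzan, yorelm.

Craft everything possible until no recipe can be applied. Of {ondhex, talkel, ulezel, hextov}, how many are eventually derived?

3

Using Recipe 6, dalsel and yorelm make irdash.
irdash and paxzan -> hextov (Recipe 3).
Using Recipe 9, hextov and valgor make ondhex.
Using Recipe 12, paxzan and ondhex make wexumb.
Using Recipe 1, wexumb makes talkel.
ondhex: reached.
talkel: reached.
ulezel would need wexumb, hextov, and nalion (Recipe 5), but nalion is never obtained.
hextov: reached.
Reached: ondhex, talkel, and hextov — 3 of the 4.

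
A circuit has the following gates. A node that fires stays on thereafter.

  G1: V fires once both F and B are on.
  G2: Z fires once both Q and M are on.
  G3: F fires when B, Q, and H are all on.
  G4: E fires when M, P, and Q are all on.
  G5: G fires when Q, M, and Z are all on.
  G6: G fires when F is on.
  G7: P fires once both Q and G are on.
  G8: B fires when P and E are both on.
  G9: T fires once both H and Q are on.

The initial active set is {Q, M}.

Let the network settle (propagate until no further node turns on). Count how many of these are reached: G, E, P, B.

4

Q and M are on, so Z fires (G2).
Q, M, and Z are on, so G fires (G5).
G7: Q and G on → P on.
G4: M, P, and Q on → E on.
G8: P and E on → B on.
G: reached.
E: reached.
P: reached.
B: reached.
All 4 are reached.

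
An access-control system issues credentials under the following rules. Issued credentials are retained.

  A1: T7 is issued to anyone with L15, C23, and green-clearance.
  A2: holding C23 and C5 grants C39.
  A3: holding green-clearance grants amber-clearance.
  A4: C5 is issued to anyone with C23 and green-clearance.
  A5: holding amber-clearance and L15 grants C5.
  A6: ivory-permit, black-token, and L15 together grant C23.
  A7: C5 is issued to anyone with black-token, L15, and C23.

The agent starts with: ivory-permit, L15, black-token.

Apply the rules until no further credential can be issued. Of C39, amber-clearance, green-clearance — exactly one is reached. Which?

C39

Holding ivory-permit, black-token, and L15 grants C23 (A6).
Holding black-token, L15, and C23 grants C5 (A7).
Holding C23 and C5 grants C39 (A2).
amber-clearance would need green-clearance (A3), but green-clearance is never granted. No rule produces green-clearance, and it is not given.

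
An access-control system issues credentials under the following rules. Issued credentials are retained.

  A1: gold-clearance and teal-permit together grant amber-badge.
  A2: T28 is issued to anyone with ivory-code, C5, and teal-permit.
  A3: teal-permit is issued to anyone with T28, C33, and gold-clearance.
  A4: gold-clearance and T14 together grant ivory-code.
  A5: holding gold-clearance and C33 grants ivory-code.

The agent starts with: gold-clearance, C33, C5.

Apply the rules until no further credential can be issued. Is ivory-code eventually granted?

Yes

Holding gold-clearance and C33 grants ivory-code (A5).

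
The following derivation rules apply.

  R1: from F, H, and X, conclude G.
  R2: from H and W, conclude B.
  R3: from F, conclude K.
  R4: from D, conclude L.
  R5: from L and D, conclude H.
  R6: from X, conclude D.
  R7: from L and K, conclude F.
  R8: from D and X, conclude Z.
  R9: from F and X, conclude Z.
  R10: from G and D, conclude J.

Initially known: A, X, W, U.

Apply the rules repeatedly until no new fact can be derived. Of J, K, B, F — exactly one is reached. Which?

X holds, so D follows (R6).
D holds, so L follows (R4).
From L and D, R5 gives H.
From H and W, R2 gives B.
J would need G and D (R10), but G is never established. K would need F (R3), but F is never established. F would need L and K (R7), but K is never established.

B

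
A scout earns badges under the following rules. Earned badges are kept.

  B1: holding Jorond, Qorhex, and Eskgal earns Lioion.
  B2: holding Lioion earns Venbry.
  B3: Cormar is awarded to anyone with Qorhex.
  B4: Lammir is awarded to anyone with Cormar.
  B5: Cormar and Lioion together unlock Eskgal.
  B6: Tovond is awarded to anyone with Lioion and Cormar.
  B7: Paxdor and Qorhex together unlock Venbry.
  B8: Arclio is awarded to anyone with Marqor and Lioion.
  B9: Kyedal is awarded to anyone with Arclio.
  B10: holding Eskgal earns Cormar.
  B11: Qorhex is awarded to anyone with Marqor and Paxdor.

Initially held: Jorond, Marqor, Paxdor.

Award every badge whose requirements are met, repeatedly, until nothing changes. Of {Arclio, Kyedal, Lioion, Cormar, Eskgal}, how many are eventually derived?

1

With Marqor and Paxdor, Qorhex is earned (B11).
With Qorhex, Cormar is earned (B3).
Arclio would need Marqor and Lioion (B8), but Lioion is never earned.
Kyedal would need Arclio (B9), but Arclio is never earned.
Lioion would need Jorond, Qorhex, and Eskgal (B1), but Eskgal is never earned.
Cormar: reached.
Eskgal would need Cormar and Lioion (B5), but Lioion is never earned.
Reached: Cormar — 1 of the 5.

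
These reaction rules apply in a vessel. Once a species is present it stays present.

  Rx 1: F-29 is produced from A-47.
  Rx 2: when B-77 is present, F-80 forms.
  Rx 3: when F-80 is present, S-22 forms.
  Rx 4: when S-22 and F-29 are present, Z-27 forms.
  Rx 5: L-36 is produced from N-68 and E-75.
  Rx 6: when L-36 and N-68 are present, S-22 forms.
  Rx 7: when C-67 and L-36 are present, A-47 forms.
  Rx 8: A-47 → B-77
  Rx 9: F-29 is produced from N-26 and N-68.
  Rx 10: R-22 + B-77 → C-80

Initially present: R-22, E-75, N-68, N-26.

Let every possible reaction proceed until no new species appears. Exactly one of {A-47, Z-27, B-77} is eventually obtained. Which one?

N-26 and N-68 present → F-29 forms (Rx 9).
N-68 and E-75 present → L-36 forms (Rx 5).
L-36 and N-68 present → S-22 forms (Rx 6).
S-22 and F-29 present → Z-27 forms (Rx 4).
A-47 would need C-67 and L-36 (Rx 7), but C-67 never forms. B-77 would need A-47 (Rx 8), but A-47 never forms.

Z-27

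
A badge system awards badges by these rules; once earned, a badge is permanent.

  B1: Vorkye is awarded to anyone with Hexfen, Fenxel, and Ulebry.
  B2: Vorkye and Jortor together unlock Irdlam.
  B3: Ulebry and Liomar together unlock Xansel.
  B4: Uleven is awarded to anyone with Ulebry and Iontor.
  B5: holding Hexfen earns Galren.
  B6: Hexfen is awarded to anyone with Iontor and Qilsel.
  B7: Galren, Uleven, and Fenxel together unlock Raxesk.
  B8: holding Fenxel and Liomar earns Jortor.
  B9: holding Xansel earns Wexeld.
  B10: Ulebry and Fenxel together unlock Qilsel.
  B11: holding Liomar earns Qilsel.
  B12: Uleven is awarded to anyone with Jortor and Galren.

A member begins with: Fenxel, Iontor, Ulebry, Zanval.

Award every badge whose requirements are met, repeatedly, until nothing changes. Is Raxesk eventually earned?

With Ulebry and Fenxel, Qilsel is earned (B10).
With Ulebry and Iontor, Uleven is earned (B4).
With Iontor and Qilsel, Hexfen is earned (B6).
With Hexfen, Galren is earned (B5).
With Galren, Uleven, and Fenxel, Raxesk is earned (B7).

Yes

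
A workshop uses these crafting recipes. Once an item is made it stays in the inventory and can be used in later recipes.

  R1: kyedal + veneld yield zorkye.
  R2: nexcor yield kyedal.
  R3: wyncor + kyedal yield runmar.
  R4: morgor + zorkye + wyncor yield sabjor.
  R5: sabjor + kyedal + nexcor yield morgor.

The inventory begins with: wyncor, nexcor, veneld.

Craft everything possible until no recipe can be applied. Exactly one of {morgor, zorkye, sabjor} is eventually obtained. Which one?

nexcor → kyedal (R2).
Using R1, kyedal and veneld make zorkye.
sabjor would need morgor, zorkye, and wyncor (R4), but morgor is never obtained. morgor would need sabjor, kyedal, and nexcor (R5), but sabjor is never obtained.

zorkye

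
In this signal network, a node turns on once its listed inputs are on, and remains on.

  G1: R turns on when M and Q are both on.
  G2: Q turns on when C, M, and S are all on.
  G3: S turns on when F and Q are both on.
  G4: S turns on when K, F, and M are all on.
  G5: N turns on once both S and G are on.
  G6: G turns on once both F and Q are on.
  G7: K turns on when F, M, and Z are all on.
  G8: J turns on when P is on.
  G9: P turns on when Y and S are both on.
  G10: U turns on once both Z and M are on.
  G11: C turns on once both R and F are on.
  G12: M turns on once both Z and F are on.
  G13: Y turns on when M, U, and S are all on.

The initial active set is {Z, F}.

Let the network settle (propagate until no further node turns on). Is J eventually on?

Yes

G12: Z and F on → M on.
G7: F, M, and Z on → K on.
G10: Z and M on → U on.
G4: K, F, and M on → S on.
G13: M, U, and S on → Y on.
G9: Y and S on → P on.
P is on, so J turns on (G8).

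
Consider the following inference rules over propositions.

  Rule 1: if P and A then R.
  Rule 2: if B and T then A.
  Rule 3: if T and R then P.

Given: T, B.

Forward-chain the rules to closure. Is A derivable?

From B and T, Rule 2 gives A.

Yes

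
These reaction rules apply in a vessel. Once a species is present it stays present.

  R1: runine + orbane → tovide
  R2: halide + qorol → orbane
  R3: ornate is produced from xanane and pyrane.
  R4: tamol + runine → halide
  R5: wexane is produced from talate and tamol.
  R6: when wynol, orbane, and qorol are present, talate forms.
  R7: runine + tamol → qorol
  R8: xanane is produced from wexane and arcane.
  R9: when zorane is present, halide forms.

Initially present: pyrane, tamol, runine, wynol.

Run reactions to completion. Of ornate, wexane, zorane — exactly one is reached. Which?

runine and tamol present → qorol forms (R7).
tamol and runine present → halide forms (R4).
halide and qorol present → orbane forms (R2).
wynol, orbane, and qorol present → talate forms (R6).
talate and tamol present → wexane forms (R5).
No rule produces zorane, and it is not given. ornate would need xanane and pyrane (R3), but xanane never forms.

wexane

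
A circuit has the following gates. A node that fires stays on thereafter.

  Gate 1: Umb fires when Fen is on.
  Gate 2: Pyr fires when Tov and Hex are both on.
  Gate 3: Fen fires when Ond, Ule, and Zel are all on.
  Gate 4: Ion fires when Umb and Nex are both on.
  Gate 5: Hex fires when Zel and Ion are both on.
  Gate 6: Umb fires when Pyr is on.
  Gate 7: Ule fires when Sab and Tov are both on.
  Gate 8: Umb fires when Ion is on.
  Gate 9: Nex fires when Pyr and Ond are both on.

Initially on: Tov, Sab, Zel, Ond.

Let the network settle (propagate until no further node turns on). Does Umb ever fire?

Yes

Gate 7: Sab and Tov on → Ule on.
Ond, Ule, and Zel are on, so Fen fires (Gate 3).
Gate 1: Fen on → Umb on.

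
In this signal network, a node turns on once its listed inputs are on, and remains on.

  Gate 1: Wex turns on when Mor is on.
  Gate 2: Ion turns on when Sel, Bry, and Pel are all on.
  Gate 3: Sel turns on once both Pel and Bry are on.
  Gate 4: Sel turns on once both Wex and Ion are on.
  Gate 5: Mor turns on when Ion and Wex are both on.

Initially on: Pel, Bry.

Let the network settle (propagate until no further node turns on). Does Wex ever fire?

Wex would need Mor (Gate 1), but Mor never turns on.

No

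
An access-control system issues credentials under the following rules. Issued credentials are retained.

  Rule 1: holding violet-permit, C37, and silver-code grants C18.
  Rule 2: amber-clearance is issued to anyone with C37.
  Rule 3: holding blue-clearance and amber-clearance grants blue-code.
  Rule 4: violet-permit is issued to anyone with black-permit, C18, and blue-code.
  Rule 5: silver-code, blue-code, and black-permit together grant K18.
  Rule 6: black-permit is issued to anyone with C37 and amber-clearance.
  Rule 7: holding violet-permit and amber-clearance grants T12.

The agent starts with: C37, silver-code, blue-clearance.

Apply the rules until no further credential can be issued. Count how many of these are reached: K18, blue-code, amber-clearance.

3

Holding C37 grants amber-clearance (Rule 2).
Holding blue-clearance and amber-clearance grants blue-code (Rule 3).
Holding C37 and amber-clearance grants black-permit (Rule 6).
Holding silver-code, blue-code, and black-permit grants K18 (Rule 5).
K18: reached.
blue-code: reached.
amber-clearance: reached.
All 3 are reached.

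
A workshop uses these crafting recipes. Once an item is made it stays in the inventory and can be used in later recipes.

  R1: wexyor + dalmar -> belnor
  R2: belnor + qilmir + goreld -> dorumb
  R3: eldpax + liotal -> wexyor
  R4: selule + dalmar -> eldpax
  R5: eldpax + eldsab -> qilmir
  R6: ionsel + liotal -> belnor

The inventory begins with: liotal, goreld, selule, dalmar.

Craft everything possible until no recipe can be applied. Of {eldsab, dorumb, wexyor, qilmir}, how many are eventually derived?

1

Using R4, selule and dalmar make eldpax.
eldpax + liotal -> wexyor (R3).
No rule produces eldsab, and it is not given.
dorumb would need belnor, qilmir, and goreld (R2), but qilmir is never obtained.
wexyor: reached.
qilmir would need eldpax and eldsab (R5), but eldsab is never obtained.
Reached: wexyor — 1 of the 4.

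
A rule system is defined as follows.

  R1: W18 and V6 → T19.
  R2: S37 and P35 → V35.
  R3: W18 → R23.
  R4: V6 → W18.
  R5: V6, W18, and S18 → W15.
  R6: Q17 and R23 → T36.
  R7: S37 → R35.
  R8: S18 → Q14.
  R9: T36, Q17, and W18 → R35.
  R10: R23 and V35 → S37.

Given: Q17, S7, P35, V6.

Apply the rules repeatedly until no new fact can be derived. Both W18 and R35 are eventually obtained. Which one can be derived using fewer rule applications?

W18

W18: From V6, R4 gives W18. [1 rule application]
R35: From V6, R4 gives W18. From W18, R3 gives R23. Q17 and R23 hold, so T36 follows (R6). T36, Q17, and W18 hold, so R35 follows (R9). [4 rule applications]
W18 needs fewer.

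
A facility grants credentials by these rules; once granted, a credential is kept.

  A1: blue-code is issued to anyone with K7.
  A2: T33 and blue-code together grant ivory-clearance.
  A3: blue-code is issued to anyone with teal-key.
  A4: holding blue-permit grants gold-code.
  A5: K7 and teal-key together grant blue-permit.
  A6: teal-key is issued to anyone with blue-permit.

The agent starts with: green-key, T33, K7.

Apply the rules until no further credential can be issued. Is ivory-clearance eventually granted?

Holding K7 grants blue-code (A1).
Holding T33 and blue-code grants ivory-clearance (A2).

Yes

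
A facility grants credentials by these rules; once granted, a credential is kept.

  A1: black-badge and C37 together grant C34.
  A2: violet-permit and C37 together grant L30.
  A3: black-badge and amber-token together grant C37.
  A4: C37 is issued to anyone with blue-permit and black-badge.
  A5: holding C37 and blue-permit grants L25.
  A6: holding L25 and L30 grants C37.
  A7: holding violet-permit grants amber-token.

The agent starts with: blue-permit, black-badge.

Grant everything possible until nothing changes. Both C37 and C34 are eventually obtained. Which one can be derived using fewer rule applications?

C37: Holding blue-permit and black-badge grants C37 (A4). [1 rule application]
C34: Holding blue-permit and black-badge grants C37 (A4). Holding black-badge and C37 grants C34 (A1). [2 rule applications]
C37 needs fewer.

C37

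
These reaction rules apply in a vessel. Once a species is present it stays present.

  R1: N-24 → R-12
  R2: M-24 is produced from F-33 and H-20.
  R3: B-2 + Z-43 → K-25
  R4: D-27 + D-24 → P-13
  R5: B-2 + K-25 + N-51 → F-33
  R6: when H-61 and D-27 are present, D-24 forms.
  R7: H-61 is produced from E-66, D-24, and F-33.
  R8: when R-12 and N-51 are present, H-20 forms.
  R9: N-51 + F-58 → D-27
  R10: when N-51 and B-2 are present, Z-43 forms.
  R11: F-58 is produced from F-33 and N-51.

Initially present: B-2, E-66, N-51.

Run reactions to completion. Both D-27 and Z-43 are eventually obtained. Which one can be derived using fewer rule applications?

Z-43: N-51 and B-2 present → Z-43 forms (R10). [1 rule application]
D-27: N-51 and B-2 present → Z-43 forms (R10). B-2 and Z-43 present → K-25 forms (R3). B-2, K-25, and N-51 present → F-33 forms (R5). F-33 and N-51 present → F-58 forms (R11). N-51 and F-58 present → D-27 forms (R9). [5 rule applications]
Z-43 needs fewer.

Z-43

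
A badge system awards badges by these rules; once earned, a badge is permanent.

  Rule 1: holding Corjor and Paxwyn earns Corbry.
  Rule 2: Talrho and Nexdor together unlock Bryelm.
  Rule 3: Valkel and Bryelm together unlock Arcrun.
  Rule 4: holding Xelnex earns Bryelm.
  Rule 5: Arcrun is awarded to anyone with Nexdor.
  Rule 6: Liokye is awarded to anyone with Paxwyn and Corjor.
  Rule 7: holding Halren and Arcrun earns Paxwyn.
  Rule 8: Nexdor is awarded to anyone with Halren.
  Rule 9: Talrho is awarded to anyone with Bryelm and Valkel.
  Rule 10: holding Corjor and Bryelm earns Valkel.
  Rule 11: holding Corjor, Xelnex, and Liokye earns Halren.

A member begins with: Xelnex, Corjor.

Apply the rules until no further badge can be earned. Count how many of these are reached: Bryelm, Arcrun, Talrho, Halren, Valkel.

With Xelnex, Bryelm is earned (Rule 4).
With Corjor and Bryelm, Valkel is earned (Rule 10).
With Valkel and Bryelm, Arcrun is earned (Rule 3).
With Bryelm and Valkel, Talrho is earned (Rule 9).
Bryelm: reached.
Arcrun: reached.
Talrho: reached.
Halren would need Corjor, Xelnex, and Liokye (Rule 11), but Liokye is never earned.
Valkel: reached.
Reached: Bryelm, Arcrun, Talrho, and Valkel — 4 of the 5.

4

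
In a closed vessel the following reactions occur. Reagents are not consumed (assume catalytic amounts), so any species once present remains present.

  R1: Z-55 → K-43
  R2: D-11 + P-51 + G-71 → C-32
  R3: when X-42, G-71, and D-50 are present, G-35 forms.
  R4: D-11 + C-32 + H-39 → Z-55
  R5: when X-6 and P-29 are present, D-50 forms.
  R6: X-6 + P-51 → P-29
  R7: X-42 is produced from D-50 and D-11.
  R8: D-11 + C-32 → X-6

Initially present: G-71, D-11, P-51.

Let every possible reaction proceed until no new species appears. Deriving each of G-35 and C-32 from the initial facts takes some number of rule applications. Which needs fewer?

C-32: D-11, P-51, and G-71 present → C-32 forms (R2). [1 rule application]
G-35: D-11, P-51, and G-71 present → C-32 forms (R2). D-11 and C-32 present → X-6 forms (R8). X-6 and P-51 present → P-29 forms (R6). X-6 and P-29 present → D-50 forms (R5). D-50 and D-11 present → X-42 forms (R7). X-42, G-71, and D-50 present → G-35 forms (R3). [6 rule applications]
C-32 needs fewer.

C-32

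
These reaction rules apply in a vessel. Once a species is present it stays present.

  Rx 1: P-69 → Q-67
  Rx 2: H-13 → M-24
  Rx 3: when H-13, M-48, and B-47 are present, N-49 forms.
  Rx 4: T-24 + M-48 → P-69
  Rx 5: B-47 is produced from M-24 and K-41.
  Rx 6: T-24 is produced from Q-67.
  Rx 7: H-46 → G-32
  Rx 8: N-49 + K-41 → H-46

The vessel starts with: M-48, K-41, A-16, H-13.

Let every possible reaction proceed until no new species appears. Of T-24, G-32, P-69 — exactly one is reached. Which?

G-32

H-13 present → M-24 forms (Rx 2).
M-24 and K-41 present → B-47 forms (Rx 5).
H-13, M-48, and B-47 present → N-49 forms (Rx 3).
N-49 and K-41 present → H-46 forms (Rx 8).
H-46 present → G-32 forms (Rx 7).
P-69 would need T-24 and M-48 (Rx 4), but T-24 never forms. T-24 would need Q-67 (Rx 6), but Q-67 never forms.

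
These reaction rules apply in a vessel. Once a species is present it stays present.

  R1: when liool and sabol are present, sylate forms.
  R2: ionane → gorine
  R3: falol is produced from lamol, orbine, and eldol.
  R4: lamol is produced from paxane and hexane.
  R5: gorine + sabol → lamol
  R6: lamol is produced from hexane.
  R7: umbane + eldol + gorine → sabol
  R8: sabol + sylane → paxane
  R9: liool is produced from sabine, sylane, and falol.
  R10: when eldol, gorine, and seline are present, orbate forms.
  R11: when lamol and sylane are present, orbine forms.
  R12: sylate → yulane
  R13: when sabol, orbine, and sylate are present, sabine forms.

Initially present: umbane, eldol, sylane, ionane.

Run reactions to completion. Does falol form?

ionane present → gorine forms (R2).
umbane, eldol, and gorine present → sabol forms (R7).
gorine and sabol present → lamol forms (R5).
lamol and sylane present → orbine forms (R11).
lamol, orbine, and eldol present → falol forms (R3).

Yes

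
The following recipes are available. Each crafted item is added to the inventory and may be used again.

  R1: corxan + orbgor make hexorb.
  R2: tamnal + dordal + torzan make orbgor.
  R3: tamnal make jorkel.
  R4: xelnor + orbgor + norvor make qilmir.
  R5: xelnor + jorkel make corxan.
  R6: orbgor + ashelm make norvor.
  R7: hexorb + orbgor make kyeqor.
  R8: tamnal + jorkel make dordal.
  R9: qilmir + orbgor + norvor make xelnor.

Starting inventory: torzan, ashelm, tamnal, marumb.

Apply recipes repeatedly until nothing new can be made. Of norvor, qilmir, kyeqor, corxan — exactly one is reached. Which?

norvor

Using R3, tamnal makes jorkel.
tamnal + jorkel → dordal (R8).
Using R2, tamnal, dordal, and torzan make orbgor.
orbgor + ashelm → norvor (R6).
qilmir would need xelnor, orbgor, and norvor (R4), but xelnor is never obtained. kyeqor would need hexorb and orbgor (R7), but hexorb is never obtained. corxan would need xelnor and jorkel (R5), but xelnor is never obtained.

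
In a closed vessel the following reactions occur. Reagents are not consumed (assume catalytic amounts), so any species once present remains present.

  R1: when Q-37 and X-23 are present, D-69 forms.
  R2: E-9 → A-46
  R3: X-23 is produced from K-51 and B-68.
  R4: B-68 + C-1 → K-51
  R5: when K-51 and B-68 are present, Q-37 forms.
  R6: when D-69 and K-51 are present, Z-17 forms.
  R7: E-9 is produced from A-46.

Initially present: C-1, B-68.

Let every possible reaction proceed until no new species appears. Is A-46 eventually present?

No

A-46 would need E-9 (R2), but E-9 never forms.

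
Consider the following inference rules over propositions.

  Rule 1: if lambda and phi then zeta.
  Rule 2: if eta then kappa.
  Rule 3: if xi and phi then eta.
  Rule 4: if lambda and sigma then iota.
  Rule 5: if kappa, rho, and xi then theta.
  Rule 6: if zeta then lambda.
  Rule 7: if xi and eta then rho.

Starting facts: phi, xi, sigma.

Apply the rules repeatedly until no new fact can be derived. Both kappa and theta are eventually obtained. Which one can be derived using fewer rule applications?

kappa: xi and phi hold, so eta follows (Rule 3). eta holds, so kappa follows (Rule 2). [2 rule applications]
theta: xi and phi hold, so eta follows (Rule 3). xi and eta hold, so rho follows (Rule 7). eta holds, so kappa follows (Rule 2). From kappa, rho, and xi, Rule 5 gives theta. [4 rule applications]
kappa needs fewer.

kappa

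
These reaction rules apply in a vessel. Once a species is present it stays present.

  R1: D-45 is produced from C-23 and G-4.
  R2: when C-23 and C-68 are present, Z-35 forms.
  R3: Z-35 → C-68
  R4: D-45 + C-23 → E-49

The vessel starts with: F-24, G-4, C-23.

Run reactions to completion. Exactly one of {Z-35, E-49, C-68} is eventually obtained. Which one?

E-49

C-23 and G-4 present → D-45 forms (R1).
D-45 and C-23 present → E-49 forms (R4).
C-68 would need Z-35 (R3), but Z-35 never forms. Z-35 would need C-23 and C-68 (R2), but C-68 never forms.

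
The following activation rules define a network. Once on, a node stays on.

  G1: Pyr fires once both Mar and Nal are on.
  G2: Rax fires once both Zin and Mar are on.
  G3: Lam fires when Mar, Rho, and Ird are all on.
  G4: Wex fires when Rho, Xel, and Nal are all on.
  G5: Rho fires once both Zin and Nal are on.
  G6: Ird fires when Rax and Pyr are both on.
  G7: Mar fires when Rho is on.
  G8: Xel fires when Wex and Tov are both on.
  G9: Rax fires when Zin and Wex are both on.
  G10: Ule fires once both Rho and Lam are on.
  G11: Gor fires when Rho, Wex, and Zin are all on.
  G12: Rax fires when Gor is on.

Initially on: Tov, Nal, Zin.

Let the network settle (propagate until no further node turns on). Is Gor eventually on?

No

Gor would need Rho, Wex, and Zin (G11), but Wex never turns on.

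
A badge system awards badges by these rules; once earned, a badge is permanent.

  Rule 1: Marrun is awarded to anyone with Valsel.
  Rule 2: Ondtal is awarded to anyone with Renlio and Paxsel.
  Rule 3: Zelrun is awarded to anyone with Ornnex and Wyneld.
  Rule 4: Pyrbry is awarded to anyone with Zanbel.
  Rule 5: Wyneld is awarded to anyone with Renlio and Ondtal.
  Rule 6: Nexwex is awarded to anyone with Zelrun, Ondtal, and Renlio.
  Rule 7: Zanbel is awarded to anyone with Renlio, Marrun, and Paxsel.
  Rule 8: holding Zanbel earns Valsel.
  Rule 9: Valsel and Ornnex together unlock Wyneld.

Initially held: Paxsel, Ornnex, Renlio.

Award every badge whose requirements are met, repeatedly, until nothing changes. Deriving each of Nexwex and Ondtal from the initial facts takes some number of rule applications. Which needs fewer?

Ondtal

Ondtal: With Renlio and Paxsel, Ondtal is earned (Rule 2). [1 rule application]
Nexwex: With Renlio and Paxsel, Ondtal is earned (Rule 2). With Renlio and Ondtal, Wyneld is earned (Rule 5). With Ornnex and Wyneld, Zelrun is earned (Rule 3). With Zelrun, Ondtal, and Renlio, Nexwex is earned (Rule 6). [4 rule applications]
Ondtal needs fewer.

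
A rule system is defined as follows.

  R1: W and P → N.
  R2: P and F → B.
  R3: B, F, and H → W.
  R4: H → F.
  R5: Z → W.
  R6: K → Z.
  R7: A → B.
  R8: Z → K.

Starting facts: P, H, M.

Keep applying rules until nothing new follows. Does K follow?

No

K would need Z (R8), but Z is never established.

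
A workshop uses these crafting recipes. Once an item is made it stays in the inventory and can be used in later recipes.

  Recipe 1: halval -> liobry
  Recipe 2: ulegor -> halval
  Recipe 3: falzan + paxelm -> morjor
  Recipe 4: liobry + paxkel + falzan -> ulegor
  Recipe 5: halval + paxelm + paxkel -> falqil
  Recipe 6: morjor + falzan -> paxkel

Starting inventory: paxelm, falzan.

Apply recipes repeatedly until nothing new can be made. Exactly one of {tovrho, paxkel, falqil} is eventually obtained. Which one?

paxkel

Using Recipe 3, falzan and paxelm make morjor.
Using Recipe 6, morjor and falzan make paxkel.
No rule produces tovrho, and it is not given. falqil would need halval, paxelm, and paxkel (Recipe 5), but halval is never obtained.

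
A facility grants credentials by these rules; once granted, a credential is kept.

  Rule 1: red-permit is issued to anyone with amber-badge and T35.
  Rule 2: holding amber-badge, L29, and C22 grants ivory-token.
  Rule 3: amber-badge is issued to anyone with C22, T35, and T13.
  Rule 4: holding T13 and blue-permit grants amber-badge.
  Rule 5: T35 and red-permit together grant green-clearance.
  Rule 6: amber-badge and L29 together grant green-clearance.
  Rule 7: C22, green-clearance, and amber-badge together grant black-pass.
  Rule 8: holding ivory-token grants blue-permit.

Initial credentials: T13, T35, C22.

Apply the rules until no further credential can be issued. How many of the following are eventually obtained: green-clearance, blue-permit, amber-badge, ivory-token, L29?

2

Holding C22, T35, and T13 grants amber-badge (Rule 3).
Holding amber-badge and T35 grants red-permit (Rule 1).
Holding T35 and red-permit grants green-clearance (Rule 5).
green-clearance: reached.
blue-permit would need ivory-token (Rule 8), but ivory-token is never granted.
amber-badge: reached.
ivory-token would need amber-badge, L29, and C22 (Rule 2), but L29 is never granted.
No rule produces L29, and it is not given.
Reached: green-clearance and amber-badge — 2 of the 5.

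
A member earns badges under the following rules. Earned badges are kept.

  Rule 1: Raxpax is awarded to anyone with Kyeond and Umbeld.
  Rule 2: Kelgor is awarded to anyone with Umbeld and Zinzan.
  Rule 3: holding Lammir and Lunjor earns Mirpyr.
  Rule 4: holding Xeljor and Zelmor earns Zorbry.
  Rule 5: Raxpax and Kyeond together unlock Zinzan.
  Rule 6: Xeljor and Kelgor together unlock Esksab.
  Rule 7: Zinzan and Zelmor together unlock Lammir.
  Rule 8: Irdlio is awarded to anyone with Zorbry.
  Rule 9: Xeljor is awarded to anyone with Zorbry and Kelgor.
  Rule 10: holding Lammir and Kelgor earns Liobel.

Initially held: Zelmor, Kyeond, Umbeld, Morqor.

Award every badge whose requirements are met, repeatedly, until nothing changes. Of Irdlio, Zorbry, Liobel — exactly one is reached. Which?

Liobel

With Kyeond and Umbeld, Raxpax is earned (Rule 1).
With Raxpax and Kyeond, Zinzan is earned (Rule 5).
With Zinzan and Zelmor, Lammir is earned (Rule 7).
With Umbeld and Zinzan, Kelgor is earned (Rule 2).
With Lammir and Kelgor, Liobel is earned (Rule 10).
Zorbry would need Xeljor and Zelmor (Rule 4), but Xeljor is never earned. Irdlio would need Zorbry (Rule 8), but Zorbry is never earned.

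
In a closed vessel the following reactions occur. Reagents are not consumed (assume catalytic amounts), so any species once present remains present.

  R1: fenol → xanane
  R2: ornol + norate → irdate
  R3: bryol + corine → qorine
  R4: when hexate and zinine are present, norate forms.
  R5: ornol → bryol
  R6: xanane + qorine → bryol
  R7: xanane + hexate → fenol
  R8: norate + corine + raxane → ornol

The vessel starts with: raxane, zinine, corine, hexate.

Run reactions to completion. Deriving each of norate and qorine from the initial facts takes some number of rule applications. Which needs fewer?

norate

norate: hexate and zinine present → norate forms (R4). [1 rule application]
qorine: hexate and zinine present → norate forms (R4). norate, corine, and raxane present → ornol forms (R8). ornol present → bryol forms (R5). bryol and corine present → qorine forms (R3). [4 rule applications]
norate needs fewer.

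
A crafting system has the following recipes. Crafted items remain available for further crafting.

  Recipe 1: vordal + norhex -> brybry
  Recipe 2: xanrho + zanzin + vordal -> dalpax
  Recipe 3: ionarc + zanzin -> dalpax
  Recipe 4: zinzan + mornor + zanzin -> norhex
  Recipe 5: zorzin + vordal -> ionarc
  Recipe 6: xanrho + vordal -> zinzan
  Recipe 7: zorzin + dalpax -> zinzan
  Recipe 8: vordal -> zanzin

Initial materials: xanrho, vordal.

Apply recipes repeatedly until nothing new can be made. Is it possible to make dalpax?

Using Recipe 8, vordal makes zanzin.
xanrho + zanzin + vordal -> dalpax (Recipe 2).

Yes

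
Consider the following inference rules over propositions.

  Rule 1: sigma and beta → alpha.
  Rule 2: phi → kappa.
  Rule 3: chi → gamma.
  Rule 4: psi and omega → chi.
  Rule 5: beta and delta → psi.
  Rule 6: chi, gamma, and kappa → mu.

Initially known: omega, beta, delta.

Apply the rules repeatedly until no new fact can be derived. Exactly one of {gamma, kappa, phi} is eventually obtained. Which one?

gamma

From beta and delta, Rule 5 gives psi.
From psi and omega, Rule 4 gives chi.
From chi, Rule 3 gives gamma.
kappa would need phi (Rule 2), but phi is never established. No rule produces phi, and it is not given.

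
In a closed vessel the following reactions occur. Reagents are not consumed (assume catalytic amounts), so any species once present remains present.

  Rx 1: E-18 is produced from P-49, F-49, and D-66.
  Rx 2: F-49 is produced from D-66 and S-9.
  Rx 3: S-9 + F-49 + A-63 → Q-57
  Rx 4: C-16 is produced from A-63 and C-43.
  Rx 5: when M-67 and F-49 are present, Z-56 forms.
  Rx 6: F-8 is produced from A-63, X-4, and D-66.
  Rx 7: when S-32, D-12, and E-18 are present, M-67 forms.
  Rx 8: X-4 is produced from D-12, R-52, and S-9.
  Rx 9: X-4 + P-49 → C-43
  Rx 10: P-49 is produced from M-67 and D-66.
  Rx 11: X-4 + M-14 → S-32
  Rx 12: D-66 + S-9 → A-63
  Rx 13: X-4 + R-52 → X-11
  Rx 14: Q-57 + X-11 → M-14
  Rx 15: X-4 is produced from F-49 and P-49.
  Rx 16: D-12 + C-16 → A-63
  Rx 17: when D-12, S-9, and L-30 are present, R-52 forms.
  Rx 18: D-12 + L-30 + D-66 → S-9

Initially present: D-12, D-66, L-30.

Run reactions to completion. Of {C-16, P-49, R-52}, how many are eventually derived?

1

D-12, L-30, and D-66 present → S-9 forms (Rx 18).
D-12, S-9, and L-30 present → R-52 forms (Rx 17).
C-16 would need A-63 and C-43 (Rx 4), but C-43 never forms.
P-49 would need M-67 and D-66 (Rx 10), but M-67 never forms.
R-52: reached.
Reached: R-52 — 1 of the 3.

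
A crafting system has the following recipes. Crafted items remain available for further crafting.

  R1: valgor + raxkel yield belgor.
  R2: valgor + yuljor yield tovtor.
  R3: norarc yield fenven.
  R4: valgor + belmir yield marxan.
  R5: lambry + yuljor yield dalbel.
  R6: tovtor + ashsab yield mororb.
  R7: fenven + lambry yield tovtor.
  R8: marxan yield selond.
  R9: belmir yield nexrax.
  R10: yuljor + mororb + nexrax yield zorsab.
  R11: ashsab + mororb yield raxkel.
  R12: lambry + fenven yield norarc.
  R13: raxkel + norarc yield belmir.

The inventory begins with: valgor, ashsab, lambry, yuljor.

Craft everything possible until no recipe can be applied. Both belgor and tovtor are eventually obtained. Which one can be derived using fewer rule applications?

tovtor: Using R2, valgor and yuljor make tovtor. [1 rule application]
belgor: valgor + yuljor → tovtor (R2). tovtor + ashsab → mororb (R6). ashsab + mororb → raxkel (R11). valgor + raxkel → belgor (R1). [4 rule applications]
tovtor needs fewer.

tovtor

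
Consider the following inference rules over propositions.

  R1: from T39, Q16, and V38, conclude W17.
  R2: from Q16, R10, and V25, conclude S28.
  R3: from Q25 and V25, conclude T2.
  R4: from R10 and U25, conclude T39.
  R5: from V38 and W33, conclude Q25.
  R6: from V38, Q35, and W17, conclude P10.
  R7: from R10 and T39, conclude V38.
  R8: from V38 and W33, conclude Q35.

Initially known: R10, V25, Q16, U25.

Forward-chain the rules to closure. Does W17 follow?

From R10 and U25, R4 gives T39.
From R10 and T39, R7 gives V38.
T39, Q16, and V38 hold, so W17 follows (R1).

Yes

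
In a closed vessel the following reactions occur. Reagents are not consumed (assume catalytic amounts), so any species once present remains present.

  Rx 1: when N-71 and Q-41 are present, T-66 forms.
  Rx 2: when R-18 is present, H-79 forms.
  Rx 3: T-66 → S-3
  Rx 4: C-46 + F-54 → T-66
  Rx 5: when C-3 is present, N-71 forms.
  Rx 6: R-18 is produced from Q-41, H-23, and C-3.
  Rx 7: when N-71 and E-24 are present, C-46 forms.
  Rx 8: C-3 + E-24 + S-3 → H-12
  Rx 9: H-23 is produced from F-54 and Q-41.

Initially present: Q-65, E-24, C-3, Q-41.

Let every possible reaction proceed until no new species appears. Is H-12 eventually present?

C-3 present → N-71 forms (Rx 5).
N-71 and Q-41 present → T-66 forms (Rx 1).
T-66 present → S-3 forms (Rx 3).
C-3, E-24, and S-3 present → H-12 forms (Rx 8).

Yes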